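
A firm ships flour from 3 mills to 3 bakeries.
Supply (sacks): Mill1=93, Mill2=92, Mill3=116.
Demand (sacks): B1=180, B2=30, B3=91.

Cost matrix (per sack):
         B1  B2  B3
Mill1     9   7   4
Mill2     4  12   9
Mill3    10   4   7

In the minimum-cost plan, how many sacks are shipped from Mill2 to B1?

92

Optimal shipments:
  Mill1 to B1: 2 × 9 = 18
  Mill1 to B3: 91 × 4 = 364
  Mill2 to B1: 92 × 4 = 368
  Mill3 to B1: 86 × 10 = 860
  Mill3 to B2: 30 × 4 = 120
Total cost = 1730.
So Mill2→B1 carries 92 sacks.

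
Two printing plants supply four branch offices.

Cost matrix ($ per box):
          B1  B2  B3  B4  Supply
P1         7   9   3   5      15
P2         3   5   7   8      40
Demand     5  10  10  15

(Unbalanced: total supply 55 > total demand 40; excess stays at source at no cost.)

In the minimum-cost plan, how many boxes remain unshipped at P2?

An optimal plan:
  P1–B3: 10 × $3 = $30
  P1–B4: 5 × $5 = $25
  P2–B1: 5 × $3 = $15
  P2–B2: 10 × $5 = $50
  P2–B4: 10 × $8 = $80
Total cost = $200.
P2 ships 25 of its 40, leaving 15.

15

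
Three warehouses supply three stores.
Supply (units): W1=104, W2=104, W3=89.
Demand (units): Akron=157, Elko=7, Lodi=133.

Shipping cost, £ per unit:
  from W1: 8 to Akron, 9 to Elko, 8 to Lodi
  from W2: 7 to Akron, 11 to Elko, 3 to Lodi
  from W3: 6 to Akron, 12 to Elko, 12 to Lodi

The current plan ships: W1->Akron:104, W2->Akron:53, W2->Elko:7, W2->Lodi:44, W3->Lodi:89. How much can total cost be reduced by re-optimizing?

Current plan cost = 104·8 + 53·7 + 7·11 + 44·3 + 89·12 = £2480.
Optimal plan:
  W1 to Akron: 68 units
  W1 to Elko: 7 units
  W1 to Lodi: 29 units
  W2 to Lodi: 104 units
  W3 to Akron: 89 units
Optimal cost = £1685.
Saving = 2480 − 1685 = £795.

795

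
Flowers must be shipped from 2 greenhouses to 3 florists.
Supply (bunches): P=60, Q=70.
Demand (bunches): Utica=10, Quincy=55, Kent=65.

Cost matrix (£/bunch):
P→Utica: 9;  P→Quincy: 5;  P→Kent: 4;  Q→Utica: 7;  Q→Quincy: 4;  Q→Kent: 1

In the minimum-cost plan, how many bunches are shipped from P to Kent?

0

Optimal shipments:
  P→Utica: 5 bunches
  P→Quincy: 55 bunches
  Q→Utica: 5 bunches
  Q→Kent: 65 bunches
Total cost = £420.
The route P→Kent is not used.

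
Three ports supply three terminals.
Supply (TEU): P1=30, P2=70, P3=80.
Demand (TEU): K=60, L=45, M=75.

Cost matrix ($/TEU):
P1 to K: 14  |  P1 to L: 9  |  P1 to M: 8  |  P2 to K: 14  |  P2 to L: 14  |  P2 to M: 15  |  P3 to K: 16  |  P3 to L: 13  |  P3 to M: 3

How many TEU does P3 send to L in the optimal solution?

The minimum-cost plan:
  P1->L: 30 × $9 = $270
  P2->K: 60 × $14 = $840
  P2->L: 10 × $14 = $140
  P3->L: 5 × $13 = $65
  P3->M: 75 × $3 = $225
Total cost = $1540.
So P3→L carries 5 TEU.

5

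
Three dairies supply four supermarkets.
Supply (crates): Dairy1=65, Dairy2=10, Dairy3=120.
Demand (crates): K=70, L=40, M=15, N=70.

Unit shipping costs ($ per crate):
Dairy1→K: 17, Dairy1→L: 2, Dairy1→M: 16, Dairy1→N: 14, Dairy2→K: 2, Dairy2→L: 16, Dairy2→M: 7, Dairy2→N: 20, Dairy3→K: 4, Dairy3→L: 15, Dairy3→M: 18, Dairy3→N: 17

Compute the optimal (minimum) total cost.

An optimal shipping plan:
  Dairy1 to L: 40 crates
  Dairy1 to N: 25 crates
  Dairy2 to M: 10 crates
  Dairy3 to K: 70 crates
  Dairy3 to M: 5 crates
  Dairy3 to N: 45 crates
Total cost = $1635.

1635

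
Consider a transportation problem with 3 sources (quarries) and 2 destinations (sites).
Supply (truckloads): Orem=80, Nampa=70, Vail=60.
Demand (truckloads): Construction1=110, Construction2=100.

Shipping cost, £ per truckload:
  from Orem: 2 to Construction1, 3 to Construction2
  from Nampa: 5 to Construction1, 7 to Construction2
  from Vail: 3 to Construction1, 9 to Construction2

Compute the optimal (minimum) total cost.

810

A cheapest plan:
  Orem to Construction2: 80 × £3 = £240
  Nampa to Construction1: 50 × £5 = £250
  Nampa to Construction2: 20 × £7 = £140
  Vail to Construction1: 60 × £3 = £180
Total = 240 + 250 + 140 + 180 = £810.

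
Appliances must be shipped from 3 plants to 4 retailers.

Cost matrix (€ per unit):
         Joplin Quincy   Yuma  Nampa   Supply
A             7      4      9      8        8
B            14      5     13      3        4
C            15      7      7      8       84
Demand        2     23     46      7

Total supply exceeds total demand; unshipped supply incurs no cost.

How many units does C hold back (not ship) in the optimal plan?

18

Minimum-cost shipments:
  A->Joplin: 2 × €7 = €14
  A->Quincy: 6 × €4 = €24
  B->Nampa: 4 × €3 = €12
  C->Quincy: 17 × €7 = €119
  C->Yuma: 46 × €7 = €322
  C->Nampa: 3 × €8 = €24
Total cost = €515.
C ships 66 of its 84, leaving 18.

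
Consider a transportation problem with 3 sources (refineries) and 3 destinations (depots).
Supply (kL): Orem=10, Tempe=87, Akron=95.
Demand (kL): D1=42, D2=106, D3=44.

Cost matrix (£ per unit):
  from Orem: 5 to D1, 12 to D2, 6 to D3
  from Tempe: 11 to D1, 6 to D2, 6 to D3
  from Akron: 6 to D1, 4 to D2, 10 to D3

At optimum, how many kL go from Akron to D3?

Solving gives:
  Orem→D1: 10 × £5 = £50
  Tempe→D2: 43 × £6 = £258
  Tempe→D3: 44 × £6 = £264
  Akron→D1: 32 × £6 = £192
  Akron→D2: 63 × £4 = £252
Total cost = £1016.
The route Akron→D3 is not used.

0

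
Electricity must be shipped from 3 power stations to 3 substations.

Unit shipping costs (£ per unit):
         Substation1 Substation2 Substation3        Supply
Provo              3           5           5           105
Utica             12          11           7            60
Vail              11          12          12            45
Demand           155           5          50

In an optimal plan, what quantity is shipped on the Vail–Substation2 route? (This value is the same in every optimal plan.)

0

The minimum-cost plan:
  Provo->Substation1: 105 MWh
  Utica->Substation1: 5 MWh
  Utica->Substation2: 5 MWh
  Utica->Substation3: 50 MWh
  Vail->Substation1: 45 MWh
Total cost = £1275.
The route Vail→Substation2 is not used.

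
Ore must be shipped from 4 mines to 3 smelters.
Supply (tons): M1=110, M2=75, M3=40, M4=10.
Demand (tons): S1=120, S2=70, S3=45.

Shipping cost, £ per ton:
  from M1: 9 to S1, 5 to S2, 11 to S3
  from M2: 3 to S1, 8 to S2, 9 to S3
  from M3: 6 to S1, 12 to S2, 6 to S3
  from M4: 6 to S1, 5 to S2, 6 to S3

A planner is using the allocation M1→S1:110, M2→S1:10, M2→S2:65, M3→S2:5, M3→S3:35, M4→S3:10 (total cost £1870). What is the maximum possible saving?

635

Current plan cost = 110·9 + 10·3 + 65·8 + 5·12 + 35·6 + 10·6 = £1870.
Optimal plan:
  M1–S1: 40 × £9 = £360
  M1–S2: 70 × £5 = £350
  M2–S1: 75 × £3 = £225
  M3–S1: 5 × £6 = £30
  M3–S3: 35 × £6 = £210
  M4–S3: 10 × £6 = £60
Optimal cost = £1235.
Saving = 1870 − 1235 = £635.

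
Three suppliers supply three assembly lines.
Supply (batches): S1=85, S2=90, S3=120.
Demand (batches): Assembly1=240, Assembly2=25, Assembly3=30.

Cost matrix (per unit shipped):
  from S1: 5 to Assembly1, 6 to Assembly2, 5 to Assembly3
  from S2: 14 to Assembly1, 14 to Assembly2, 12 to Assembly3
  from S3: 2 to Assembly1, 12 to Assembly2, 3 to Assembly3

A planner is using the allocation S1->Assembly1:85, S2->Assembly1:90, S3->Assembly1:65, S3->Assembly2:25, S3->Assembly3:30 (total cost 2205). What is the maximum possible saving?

Current plan cost = 85·5 + 90·14 + 65·2 + 25·12 + 30·3 = 2205.
Optimal plan:
  S1–Assembly1: 85 × 5 = 425
  S2–Assembly1: 35 × 14 = 490
  S2–Assembly2: 25 × 14 = 350
  S2–Assembly3: 30 × 12 = 360
  S3–Assembly1: 120 × 2 = 240
Optimal cost = 1865.
Saving = 2205 − 1865 = 340.

340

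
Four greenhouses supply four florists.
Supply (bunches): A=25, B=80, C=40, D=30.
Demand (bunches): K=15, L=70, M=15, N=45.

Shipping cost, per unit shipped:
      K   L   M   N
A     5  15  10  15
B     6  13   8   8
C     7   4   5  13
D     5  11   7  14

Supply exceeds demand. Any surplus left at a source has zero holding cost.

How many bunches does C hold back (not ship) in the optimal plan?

Minimum-cost shipments:
  A→K: 15 × 5 = 75
  B→M: 15 × 8 = 120
  B→N: 45 × 8 = 360
  C→L: 40 × 4 = 160
  D→L: 30 × 11 = 330
Total cost = 1045.
C ships 40 of its 40, leaving 0.

0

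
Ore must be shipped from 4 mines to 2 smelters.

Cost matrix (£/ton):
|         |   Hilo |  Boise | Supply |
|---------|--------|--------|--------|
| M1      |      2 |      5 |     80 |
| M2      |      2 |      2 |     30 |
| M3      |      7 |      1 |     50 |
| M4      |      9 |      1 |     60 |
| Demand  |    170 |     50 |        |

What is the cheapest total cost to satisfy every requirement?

A cheapest plan:
  M1–Hilo: 80 × £2 = £160
  M2–Hilo: 30 × £2 = £60
  M3–Hilo: 50 × £7 = £350
  M4–Hilo: 10 × £9 = £90
  M4–Boise: 50 × £1 = £50
Total = 160 + 60 + 350 + 90 + 50 = £710.

710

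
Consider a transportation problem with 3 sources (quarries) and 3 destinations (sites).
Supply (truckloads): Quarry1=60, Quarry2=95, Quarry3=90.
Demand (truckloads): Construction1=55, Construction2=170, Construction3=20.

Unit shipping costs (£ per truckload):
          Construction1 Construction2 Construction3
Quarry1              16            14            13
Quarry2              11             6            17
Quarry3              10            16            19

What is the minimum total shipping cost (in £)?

A cheapest plan:
  Quarry1–Construction2: 40 × £14 = £560
  Quarry1–Construction3: 20 × £13 = £260
  Quarry2–Construction2: 95 × £6 = £570
  Quarry3–Construction1: 55 × £10 = £550
  Quarry3–Construction2: 35 × £16 = £560
Total = 560 + 260 + 570 + 550 + 560 = £2500.

2500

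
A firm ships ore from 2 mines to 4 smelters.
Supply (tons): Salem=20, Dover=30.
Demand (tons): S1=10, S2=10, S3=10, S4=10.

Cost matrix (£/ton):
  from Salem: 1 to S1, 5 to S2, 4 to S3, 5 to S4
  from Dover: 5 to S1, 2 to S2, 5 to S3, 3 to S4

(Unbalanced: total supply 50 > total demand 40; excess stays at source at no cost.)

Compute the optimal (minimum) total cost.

100

A cheapest plan:
  Salem–S1: 10 × £1 = £10
  Salem–S3: 10 × £4 = £40
  Dover–S2: 10 × £2 = £20
  Dover–S4: 10 × £3 = £30
Total = 10 + 40 + 20 + 30 = £100.
(Supply check: Salem ships 20; Dover ships 20.)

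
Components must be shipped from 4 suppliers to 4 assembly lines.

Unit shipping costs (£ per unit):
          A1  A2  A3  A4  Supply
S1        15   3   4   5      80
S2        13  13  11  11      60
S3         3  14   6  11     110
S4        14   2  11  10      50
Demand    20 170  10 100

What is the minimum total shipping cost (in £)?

A cheapest plan:
  S1 to A2: 80 × £3 = £240
  S2 to A2: 40 × £13 = £520
  S2 to A4: 20 × £11 = £220
  S3 to A1: 20 × £3 = £60
  S3 to A3: 10 × £6 = £60
  S3 to A4: 80 × £11 = £880
  S4 to A2: 50 × £2 = £100
Total = 240 + 520 + 220 + 60 + 60 + 880 + 100 = £2080.

2080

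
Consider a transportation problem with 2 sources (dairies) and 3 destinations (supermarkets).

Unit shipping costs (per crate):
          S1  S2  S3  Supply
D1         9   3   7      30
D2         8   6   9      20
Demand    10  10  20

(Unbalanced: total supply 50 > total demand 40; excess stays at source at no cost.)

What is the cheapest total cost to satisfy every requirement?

A cheapest plan:
  D1 to S2: 10 × 3 = 30
  D1 to S3: 20 × 7 = 140
  D2 to S1: 10 × 8 = 80
Total = 30 + 140 + 80 = 250.

250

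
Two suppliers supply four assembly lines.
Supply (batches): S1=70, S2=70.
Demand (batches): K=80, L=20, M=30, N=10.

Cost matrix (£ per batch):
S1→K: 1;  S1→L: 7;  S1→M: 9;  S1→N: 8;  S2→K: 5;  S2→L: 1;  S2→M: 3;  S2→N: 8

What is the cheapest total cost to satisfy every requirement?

310

A cheapest plan:
  S1–K: 70 × £1 = £70
  S2–K: 10 × £5 = £50
  S2–L: 20 × £1 = £20
  S2–M: 30 × £3 = £90
  S2–N: 10 × £8 = £80
Total = 70 + 50 + 20 + 90 + 80 = £310.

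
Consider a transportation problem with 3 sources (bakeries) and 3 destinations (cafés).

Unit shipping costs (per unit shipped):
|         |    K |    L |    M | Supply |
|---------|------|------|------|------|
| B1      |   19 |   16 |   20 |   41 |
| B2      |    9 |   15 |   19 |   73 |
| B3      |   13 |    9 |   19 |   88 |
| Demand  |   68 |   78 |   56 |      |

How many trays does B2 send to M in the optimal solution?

The minimum-cost plan:
  B1→M: 41 trays
  B2→K: 68 trays
  B2→M: 5 trays
  B3→L: 78 trays
  B3→M: 10 trays
Total cost = 2419.
So B2→M carries 5 trays.

5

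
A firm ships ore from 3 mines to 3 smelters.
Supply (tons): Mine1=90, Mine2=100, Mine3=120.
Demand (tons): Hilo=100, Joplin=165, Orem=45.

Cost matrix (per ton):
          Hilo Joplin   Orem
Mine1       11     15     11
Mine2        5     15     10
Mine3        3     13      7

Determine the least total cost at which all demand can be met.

An optimal shipping plan:
  Mine1 to Joplin: 90 tons
  Mine2 to Hilo: 100 tons
  Mine3 to Joplin: 75 tons
  Mine3 to Orem: 45 tons
Total cost = 3140.

3140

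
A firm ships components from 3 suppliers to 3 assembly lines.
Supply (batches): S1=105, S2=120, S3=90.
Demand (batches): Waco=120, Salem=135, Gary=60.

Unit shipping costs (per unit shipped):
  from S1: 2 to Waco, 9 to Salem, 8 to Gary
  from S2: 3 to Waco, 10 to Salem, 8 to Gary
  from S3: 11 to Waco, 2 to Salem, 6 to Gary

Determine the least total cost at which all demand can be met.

1365

An optimal shipping plan:
  S1→Waco: 60 × 2 = 120
  S1→Salem: 45 × 9 = 405
  S2→Waco: 60 × 3 = 180
  S2→Gary: 60 × 8 = 480
  S3→Salem: 90 × 2 = 180
Total = 120 + 405 + 180 + 480 + 180 = 1365.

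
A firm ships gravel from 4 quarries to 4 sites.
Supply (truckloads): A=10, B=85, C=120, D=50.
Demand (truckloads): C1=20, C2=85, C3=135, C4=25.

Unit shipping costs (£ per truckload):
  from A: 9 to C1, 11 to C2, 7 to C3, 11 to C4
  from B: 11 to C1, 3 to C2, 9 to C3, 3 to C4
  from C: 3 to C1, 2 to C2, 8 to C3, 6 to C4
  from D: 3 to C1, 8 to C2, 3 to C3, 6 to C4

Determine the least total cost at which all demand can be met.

1185

Optimal allocation:
  A to C3: 10 × £7 = £70
  B to C2: 60 × £3 = £180
  B to C4: 25 × £3 = £75
  C to C1: 20 × £3 = £60
  C to C2: 25 × £2 = £50
  C to C3: 75 × £8 = £600
  D to C3: 50 × £3 = £150
Total = 70 + 180 + 75 + 60 + 50 + 600 + 150 = £1185.
(Supply check: A ships 10; B ships 85; C ships 120; D ships 50.)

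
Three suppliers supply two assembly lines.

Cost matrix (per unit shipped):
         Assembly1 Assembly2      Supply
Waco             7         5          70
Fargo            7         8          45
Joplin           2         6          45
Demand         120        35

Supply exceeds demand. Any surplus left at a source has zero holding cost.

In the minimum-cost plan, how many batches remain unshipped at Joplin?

0

Minimum-cost shipments:
  Waco->Assembly1: 30 batches
  Waco->Assembly2: 35 batches
  Fargo->Assembly1: 45 batches
  Joplin->Assembly1: 45 batches
Total cost = 790.
Joplin ships 45 of its 45, leaving 0.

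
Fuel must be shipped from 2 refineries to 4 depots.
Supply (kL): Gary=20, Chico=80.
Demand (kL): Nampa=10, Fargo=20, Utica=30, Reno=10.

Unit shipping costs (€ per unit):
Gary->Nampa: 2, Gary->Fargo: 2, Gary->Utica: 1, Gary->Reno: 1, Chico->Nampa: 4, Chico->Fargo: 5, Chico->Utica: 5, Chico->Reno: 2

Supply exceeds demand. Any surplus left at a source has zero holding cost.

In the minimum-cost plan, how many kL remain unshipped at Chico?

30

An optimal plan:
  Gary→Utica: 20 × €1 = €20
  Chico→Nampa: 10 × €4 = €40
  Chico→Fargo: 20 × €5 = €100
  Chico→Utica: 10 × €5 = €50
  Chico→Reno: 10 × €2 = €20
Total cost = €230.
Chico ships 50 of its 80, leaving 30.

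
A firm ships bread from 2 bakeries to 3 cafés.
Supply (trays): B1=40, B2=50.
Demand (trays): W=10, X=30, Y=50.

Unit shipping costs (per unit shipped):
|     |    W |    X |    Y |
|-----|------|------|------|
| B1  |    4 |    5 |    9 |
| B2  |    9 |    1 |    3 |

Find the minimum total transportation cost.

340

Optimal allocation:
  B1 to W: 10 trays
  B1 to X: 30 trays
  B2 to Y: 50 trays
Total cost = 340.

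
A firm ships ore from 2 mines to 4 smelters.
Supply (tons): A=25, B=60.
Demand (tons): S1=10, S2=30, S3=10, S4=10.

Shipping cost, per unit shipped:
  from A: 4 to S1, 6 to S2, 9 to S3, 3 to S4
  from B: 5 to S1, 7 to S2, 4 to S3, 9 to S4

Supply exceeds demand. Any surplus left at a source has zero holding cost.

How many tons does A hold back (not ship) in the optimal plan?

0

Minimum-cost shipments:
  A→S2: 15 × 6 = 90
  A→S4: 10 × 3 = 30
  B→S1: 10 × 5 = 50
  B→S2: 15 × 7 = 105
  B→S3: 10 × 4 = 40
Total cost = 315.
A ships 25 of its 25, leaving 0.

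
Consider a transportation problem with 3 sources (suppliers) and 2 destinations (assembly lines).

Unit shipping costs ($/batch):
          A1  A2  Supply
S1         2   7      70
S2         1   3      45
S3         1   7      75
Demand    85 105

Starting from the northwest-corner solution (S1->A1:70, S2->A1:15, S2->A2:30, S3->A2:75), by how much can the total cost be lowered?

120

Current plan cost = 70·2 + 15·1 + 30·3 + 75·7 = $770.
Optimal plan:
  S1–A1: 10 batches
  S1–A2: 60 batches
  S2–A2: 45 batches
  S3–A1: 75 batches
Optimal cost = $650.
Saving = 770 − 650 = $120.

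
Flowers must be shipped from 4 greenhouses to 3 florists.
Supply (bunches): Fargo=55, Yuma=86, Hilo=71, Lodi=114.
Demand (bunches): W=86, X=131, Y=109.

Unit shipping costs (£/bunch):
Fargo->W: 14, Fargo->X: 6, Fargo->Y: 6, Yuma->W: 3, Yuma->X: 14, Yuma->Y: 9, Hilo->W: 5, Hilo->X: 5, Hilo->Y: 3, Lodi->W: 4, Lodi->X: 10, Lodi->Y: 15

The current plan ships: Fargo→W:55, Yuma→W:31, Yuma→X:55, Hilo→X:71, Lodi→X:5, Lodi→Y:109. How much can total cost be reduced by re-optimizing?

Current plan cost = 55·14 + 31·3 + 55·14 + 71·5 + 5·10 + 109·15 = £3673.
Optimal plan:
  Fargo→X: 55 × £6 = £330
  Yuma→W: 48 × £3 = £144
  Yuma→Y: 38 × £9 = £342
  Hilo→Y: 71 × £3 = £213
  Lodi→W: 38 × £4 = £152
  Lodi→X: 76 × £10 = £760
Optimal cost = £1941.
Saving = 3673 − 1941 = £1732.

1732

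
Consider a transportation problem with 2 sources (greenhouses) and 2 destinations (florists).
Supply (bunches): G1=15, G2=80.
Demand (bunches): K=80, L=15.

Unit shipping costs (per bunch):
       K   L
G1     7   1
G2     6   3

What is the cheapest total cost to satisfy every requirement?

495

One minimum-cost allocation:
  G1 to L: 15 bunches
  G2 to K: 80 bunches
Total cost = 495.
(Supply check: G1 ships 15; G2 ships 80.)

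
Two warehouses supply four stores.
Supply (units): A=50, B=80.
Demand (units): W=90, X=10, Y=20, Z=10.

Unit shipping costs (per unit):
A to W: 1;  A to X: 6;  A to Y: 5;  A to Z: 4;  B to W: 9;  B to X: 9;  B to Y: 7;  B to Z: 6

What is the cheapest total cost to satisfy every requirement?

One minimum-cost allocation:
  A–W: 50 × 1 = 50
  B–W: 40 × 9 = 360
  B–X: 10 × 9 = 90
  B–Y: 20 × 7 = 140
  B–Z: 10 × 6 = 60
Total = 50 + 360 + 90 + 140 + 60 = 700.

700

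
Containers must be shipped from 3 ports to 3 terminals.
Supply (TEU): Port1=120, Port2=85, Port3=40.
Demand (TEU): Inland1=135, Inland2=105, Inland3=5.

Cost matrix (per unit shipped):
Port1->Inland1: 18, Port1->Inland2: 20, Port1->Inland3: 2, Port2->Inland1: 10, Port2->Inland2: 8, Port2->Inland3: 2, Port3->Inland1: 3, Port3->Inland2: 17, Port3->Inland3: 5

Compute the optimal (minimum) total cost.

Optimal allocation:
  Port1→Inland1: 95 × 18 = 1710
  Port1→Inland2: 20 × 20 = 400
  Port1→Inland3: 5 × 2 = 10
  Port2→Inland2: 85 × 8 = 680
  Port3→Inland1: 40 × 3 = 120
Total = 1710 + 400 + 10 + 680 + 120 = 2920.

2920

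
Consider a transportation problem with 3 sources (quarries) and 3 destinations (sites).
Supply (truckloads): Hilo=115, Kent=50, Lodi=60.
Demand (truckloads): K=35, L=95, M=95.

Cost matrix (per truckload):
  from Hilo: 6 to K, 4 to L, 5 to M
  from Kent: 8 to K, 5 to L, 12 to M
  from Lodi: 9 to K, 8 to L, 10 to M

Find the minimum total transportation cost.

One minimum-cost allocation:
  Hilo→L: 20 × 4 = 80
  Hilo→M: 95 × 5 = 475
  Kent→L: 50 × 5 = 250
  Lodi→K: 35 × 9 = 315
  Lodi→L: 25 × 8 = 200
Total = 80 + 475 + 250 + 315 + 200 = 1320.

1320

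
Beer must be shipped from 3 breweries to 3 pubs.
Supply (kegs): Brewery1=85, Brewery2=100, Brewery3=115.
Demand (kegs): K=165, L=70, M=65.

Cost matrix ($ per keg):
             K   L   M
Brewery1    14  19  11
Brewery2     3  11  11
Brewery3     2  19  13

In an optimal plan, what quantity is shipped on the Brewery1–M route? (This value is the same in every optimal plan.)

Optimal shipments:
  Brewery1 to L: 20 kegs
  Brewery1 to M: 65 kegs
  Brewery2 to K: 50 kegs
  Brewery2 to L: 50 kegs
  Brewery3 to K: 115 kegs
Total cost = $2025.
So Brewery1→M carries 65 kegs.

65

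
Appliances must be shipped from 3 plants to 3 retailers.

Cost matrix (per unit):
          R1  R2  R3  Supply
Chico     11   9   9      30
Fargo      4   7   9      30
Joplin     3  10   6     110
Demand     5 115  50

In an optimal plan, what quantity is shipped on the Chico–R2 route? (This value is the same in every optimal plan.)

Solving gives:
  Chico to R2: 30 × 9 = 270
  Fargo to R2: 30 × 7 = 210
  Joplin to R1: 5 × 3 = 15
  Joplin to R2: 55 × 10 = 550
  Joplin to R3: 50 × 6 = 300
Total cost = 1345.
So Chico→R2 carries 30 units.

30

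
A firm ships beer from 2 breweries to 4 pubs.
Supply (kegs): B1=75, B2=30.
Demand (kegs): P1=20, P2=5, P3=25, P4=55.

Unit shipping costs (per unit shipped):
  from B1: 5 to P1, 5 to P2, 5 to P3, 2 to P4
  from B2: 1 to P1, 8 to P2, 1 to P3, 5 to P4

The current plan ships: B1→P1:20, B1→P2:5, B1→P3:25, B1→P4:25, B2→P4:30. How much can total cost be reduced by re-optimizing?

210

Current plan cost = 20·5 + 5·5 + 25·5 + 25·2 + 30·5 = 450.
Optimal plan:
  B1–P1: 15 kegs
  B1–P2: 5 kegs
  B1–P4: 55 kegs
  B2–P1: 5 kegs
  B2–P3: 25 kegs
Optimal cost = 240.
Saving = 450 − 240 = 210.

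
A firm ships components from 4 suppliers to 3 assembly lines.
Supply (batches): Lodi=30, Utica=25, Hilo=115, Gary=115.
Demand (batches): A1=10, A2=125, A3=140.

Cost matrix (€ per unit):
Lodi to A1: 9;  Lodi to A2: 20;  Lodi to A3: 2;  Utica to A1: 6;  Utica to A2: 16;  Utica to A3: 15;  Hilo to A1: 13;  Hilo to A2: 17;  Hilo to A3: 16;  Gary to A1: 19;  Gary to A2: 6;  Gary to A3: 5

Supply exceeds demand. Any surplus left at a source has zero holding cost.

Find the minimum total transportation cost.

2725

A cheapest plan:
  Lodi→A3: 30 × €2 = €60
  Utica→A1: 10 × €6 = €60
  Utica→A2: 15 × €16 = €240
  Hilo→A3: 105 × €16 = €1680
  Gary→A2: 110 × €6 = €660
  Gary→A3: 5 × €5 = €25
Total = 60 + 60 + 240 + 1680 + 660 + 25 = €2725.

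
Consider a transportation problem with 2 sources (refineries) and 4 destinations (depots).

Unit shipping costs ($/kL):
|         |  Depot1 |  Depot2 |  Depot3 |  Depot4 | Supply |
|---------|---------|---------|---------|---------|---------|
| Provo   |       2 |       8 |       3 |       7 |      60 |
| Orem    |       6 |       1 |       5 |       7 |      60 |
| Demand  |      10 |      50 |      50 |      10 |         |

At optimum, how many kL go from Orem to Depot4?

The minimum-cost plan:
  Provo–Depot1: 10 × $2 = $20
  Provo–Depot3: 50 × $3 = $150
  Orem–Depot2: 50 × $1 = $50
  Orem–Depot4: 10 × $7 = $70
Total cost = $290.
So Orem→Depot4 carries 10 kL.

10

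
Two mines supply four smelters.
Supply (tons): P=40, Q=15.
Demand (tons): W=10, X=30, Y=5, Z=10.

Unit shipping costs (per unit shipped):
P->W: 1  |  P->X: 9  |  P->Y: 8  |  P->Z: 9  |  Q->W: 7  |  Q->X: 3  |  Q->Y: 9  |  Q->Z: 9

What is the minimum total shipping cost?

320

Optimal allocation:
  P->W: 10 × 1 = 10
  P->X: 15 × 9 = 135
  P->Y: 5 × 8 = 40
  P->Z: 10 × 9 = 90
  Q->X: 15 × 3 = 45
Total = 10 + 135 + 40 + 90 + 45 = 320.
(Supply check: P ships 40; Q ships 15.)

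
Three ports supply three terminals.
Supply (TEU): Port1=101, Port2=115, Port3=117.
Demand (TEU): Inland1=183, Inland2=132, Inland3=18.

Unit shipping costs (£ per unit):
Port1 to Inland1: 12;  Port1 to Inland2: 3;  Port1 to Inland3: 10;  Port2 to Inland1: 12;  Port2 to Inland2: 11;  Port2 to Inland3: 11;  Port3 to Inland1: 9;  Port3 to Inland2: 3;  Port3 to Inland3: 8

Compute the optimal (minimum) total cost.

2532

Optimal allocation:
  Port1 to Inland2: 101 × £3 = £303
  Port2 to Inland1: 115 × £12 = £1380
  Port3 to Inland1: 68 × £9 = £612
  Port3 to Inland2: 31 × £3 = £93
  Port3 to Inland3: 18 × £8 = £144
Total = 303 + 1380 + 612 + 93 + 144 = £2532.
(Supply check: Port1 ships 101; Port2 ships 115; Port3 ships 117.)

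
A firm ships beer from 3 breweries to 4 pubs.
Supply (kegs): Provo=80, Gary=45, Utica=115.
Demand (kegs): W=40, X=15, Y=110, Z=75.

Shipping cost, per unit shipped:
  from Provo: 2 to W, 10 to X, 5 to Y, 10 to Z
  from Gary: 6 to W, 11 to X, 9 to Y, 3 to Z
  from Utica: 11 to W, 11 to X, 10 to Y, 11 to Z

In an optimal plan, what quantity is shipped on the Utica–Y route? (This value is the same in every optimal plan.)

The minimum-cost plan:
  Provo–W: 40 kegs
  Provo–Y: 40 kegs
  Gary–Z: 45 kegs
  Utica–X: 15 kegs
  Utica–Y: 70 kegs
  Utica–Z: 30 kegs
Total cost = 1610.
So Utica→Y carries 70 kegs.

70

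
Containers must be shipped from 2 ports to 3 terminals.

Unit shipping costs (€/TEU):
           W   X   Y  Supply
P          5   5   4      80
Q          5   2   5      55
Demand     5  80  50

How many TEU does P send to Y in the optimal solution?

Optimal shipments:
  P–W: 5 × €5 = €25
  P–X: 25 × €5 = €125
  P–Y: 50 × €4 = €200
  Q–X: 55 × €2 = €110
Total cost = €460.
So P→Y carries 50 TEU.

50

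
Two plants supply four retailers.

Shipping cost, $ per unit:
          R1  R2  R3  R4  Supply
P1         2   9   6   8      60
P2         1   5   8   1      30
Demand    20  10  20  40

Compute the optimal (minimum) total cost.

360

An optimal shipping plan:
  P1 to R1: 20 × $2 = $40
  P1 to R2: 10 × $9 = $90
  P1 to R3: 20 × $6 = $120
  P1 to R4: 10 × $8 = $80
  P2 to R4: 30 × $1 = $30
Total = 40 + 90 + 120 + 80 + 30 = $360.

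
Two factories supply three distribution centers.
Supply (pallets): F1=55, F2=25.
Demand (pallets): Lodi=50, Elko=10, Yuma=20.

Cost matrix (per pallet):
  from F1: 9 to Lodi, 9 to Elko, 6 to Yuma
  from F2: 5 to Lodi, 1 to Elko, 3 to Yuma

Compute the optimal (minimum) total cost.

A cheapest plan:
  F1–Lodi: 35 × 9 = 315
  F1–Yuma: 20 × 6 = 120
  F2–Lodi: 15 × 5 = 75
  F2–Elko: 10 × 1 = 10
Total = 315 + 120 + 75 + 10 = 520.
(Supply check: F1 ships 55; F2 ships 25.)

520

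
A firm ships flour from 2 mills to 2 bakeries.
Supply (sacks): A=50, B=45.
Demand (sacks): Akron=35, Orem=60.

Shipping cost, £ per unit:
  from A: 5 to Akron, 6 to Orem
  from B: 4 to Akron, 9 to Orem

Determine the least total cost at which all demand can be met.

A cheapest plan:
  A to Orem: 50 × £6 = £300
  B to Akron: 35 × £4 = £140
  B to Orem: 10 × £9 = £90
Total = 300 + 140 + 90 = £530.

530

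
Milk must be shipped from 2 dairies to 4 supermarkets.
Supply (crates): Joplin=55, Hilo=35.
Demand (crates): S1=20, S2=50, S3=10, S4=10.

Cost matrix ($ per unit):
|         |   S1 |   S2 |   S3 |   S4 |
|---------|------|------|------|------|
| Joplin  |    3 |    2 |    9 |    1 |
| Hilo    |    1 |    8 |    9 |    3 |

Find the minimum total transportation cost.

230

One minimum-cost allocation:
  Joplin->S2: 50 × $2 = $100
  Joplin->S4: 5 × $1 = $5
  Hilo->S1: 20 × $1 = $20
  Hilo->S3: 10 × $9 = $90
  Hilo->S4: 5 × $3 = $15
Total = 100 + 5 + 20 + 90 + 15 = $230.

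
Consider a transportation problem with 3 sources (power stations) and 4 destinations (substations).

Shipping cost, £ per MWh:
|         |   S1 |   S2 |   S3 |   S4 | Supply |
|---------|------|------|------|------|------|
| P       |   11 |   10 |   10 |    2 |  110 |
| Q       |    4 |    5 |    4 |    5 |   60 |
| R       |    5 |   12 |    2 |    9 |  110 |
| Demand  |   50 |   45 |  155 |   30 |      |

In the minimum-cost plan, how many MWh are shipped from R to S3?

Optimal shipments:
  P–S2: 45 × £10 = £450
  P–S3: 35 × £10 = £350
  P–S4: 30 × £2 = £60
  Q–S1: 50 × £4 = £200
  Q–S3: 10 × £4 = £40
  R–S3: 110 × £2 = £220
Total cost = £1320.
So R→S3 carries 110 MWh.

110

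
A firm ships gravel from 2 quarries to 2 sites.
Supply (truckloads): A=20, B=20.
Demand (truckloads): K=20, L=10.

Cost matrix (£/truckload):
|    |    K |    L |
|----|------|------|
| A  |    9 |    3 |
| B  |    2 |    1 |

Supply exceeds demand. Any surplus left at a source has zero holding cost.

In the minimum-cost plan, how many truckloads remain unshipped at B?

0

An optimal plan:
  A->L: 10 × £3 = £30
  B->K: 20 × £2 = £40
Total cost = £70.
B ships 20 of its 20, leaving 0.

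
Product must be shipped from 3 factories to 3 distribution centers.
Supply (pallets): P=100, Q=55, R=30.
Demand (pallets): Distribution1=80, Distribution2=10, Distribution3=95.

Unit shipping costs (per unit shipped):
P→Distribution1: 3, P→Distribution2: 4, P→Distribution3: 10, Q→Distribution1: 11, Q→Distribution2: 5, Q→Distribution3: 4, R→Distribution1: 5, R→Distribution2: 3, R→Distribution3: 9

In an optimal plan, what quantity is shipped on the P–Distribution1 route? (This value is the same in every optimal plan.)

80

The minimum-cost plan:
  P→Distribution1: 80 × 3 = 240
  P→Distribution3: 20 × 10 = 200
  Q→Distribution3: 55 × 4 = 220
  R→Distribution2: 10 × 3 = 30
  R→Distribution3: 20 × 9 = 180
Total cost = 870.
So P→Distribution1 carries 80 pallets.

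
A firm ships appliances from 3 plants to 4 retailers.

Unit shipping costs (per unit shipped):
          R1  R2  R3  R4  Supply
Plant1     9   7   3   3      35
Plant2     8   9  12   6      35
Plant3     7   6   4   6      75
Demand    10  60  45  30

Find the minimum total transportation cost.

A cheapest plan:
  Plant1 to R3: 30 × 3 = 90
  Plant1 to R4: 5 × 3 = 15
  Plant2 to R1: 10 × 8 = 80
  Plant2 to R4: 25 × 6 = 150
  Plant3 to R2: 60 × 6 = 360
  Plant3 to R3: 15 × 4 = 60
Total = 90 + 15 + 80 + 150 + 360 + 60 = 755.
(Supply check: Plant1 ships 35; Plant2 ships 35; Plant3 ships 75.)

755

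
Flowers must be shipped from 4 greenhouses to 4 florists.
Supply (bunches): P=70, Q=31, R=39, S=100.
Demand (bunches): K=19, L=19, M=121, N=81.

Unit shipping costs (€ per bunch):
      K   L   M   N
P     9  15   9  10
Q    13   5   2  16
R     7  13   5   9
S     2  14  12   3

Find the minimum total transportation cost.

Optimal allocation:
  P to M: 70 × €9 = €630
  Q to L: 19 × €5 = €95
  Q to M: 12 × €2 = €24
  R to M: 39 × €5 = €195
  S to K: 19 × €2 = €38
  S to N: 81 × €3 = €243
Total = 630 + 95 + 24 + 195 + 38 + 243 = €1225.

1225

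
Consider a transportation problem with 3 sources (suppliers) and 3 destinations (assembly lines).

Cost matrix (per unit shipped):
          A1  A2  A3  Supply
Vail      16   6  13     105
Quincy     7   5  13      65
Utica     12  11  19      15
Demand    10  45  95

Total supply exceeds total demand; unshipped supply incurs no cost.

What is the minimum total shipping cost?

1530

One minimum-cost allocation:
  Vail–A3: 85 batches
  Quincy–A1: 10 batches
  Quincy–A2: 45 batches
  Quincy–A3: 10 batches
Total cost = 1530.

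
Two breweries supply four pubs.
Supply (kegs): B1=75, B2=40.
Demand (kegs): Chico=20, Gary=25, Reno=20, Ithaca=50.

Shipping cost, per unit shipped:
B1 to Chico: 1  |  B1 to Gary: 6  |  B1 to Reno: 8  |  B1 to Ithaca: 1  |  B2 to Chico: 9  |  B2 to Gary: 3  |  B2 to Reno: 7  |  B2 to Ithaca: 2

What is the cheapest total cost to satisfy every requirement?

290

One minimum-cost allocation:
  B1→Chico: 20 × 1 = 20
  B1→Reno: 5 × 8 = 40
  B1→Ithaca: 50 × 1 = 50
  B2→Gary: 25 × 3 = 75
  B2→Reno: 15 × 7 = 105
Total = 20 + 40 + 50 + 75 + 105 = 290.
(Supply check: B1 ships 75; B2 ships 40.)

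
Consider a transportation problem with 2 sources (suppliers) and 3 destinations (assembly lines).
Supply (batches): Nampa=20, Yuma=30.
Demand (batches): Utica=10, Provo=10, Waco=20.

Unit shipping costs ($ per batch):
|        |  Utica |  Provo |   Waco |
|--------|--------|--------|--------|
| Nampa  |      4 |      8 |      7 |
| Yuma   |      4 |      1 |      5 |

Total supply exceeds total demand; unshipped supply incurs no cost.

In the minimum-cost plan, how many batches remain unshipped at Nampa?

An optimal plan:
  Nampa to Utica: 10 batches
  Yuma to Provo: 10 batches
  Yuma to Waco: 20 batches
Total cost = $150.
Nampa ships 10 of its 20, leaving 10.

10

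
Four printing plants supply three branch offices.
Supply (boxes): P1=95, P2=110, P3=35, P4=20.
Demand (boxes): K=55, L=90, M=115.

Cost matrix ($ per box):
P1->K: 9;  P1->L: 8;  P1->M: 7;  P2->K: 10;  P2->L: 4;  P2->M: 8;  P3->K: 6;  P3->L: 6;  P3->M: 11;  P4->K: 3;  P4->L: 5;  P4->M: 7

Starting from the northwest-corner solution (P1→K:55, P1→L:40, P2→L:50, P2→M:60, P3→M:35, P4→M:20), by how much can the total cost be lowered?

Current plan cost = 55·9 + 40·8 + 50·4 + 60·8 + 35·11 + 20·7 = $2020.
Optimal plan:
  P1 to M: 95 × $7 = $665
  P2 to L: 90 × $4 = $360
  P2 to M: 20 × $8 = $160
  P3 to K: 35 × $6 = $210
  P4 to K: 20 × $3 = $60
Optimal cost = $1455.
Saving = 2020 − 1455 = $565.

565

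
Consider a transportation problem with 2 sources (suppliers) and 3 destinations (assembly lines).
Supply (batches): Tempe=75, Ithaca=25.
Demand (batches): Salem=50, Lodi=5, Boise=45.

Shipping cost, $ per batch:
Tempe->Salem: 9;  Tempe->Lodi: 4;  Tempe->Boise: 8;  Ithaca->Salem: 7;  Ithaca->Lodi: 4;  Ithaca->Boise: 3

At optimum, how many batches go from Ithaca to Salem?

0

The minimum-cost plan:
  Tempe->Salem: 50 × $9 = $450
  Tempe->Lodi: 5 × $4 = $20
  Tempe->Boise: 20 × $8 = $160
  Ithaca->Boise: 25 × $3 = $75
Total cost = $705.
The route Ithaca→Salem is not used.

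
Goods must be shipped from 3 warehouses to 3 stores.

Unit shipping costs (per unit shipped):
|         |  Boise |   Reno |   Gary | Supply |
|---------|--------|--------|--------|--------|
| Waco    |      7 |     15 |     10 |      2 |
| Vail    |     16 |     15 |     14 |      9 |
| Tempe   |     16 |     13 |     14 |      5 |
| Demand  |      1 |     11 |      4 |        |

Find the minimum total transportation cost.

A cheapest plan:
  Waco–Boise: 1 × 7 = 7
  Waco–Gary: 1 × 10 = 10
  Vail–Reno: 6 × 15 = 90
  Vail–Gary: 3 × 14 = 42
  Tempe–Reno: 5 × 13 = 65
Total = 7 + 10 + 90 + 42 + 65 = 214.

214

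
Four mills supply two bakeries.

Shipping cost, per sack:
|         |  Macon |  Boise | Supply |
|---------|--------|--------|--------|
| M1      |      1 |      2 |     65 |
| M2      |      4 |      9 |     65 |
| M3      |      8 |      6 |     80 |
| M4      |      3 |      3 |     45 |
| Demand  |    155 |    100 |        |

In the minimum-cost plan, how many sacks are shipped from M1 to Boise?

The minimum-cost plan:
  M1–Macon: 65 × 1 = 65
  M2–Macon: 65 × 4 = 260
  M3–Boise: 80 × 6 = 480
  M4–Macon: 25 × 3 = 75
  M4–Boise: 20 × 3 = 60
Total cost = 940.
The route M1→Boise is not used.

0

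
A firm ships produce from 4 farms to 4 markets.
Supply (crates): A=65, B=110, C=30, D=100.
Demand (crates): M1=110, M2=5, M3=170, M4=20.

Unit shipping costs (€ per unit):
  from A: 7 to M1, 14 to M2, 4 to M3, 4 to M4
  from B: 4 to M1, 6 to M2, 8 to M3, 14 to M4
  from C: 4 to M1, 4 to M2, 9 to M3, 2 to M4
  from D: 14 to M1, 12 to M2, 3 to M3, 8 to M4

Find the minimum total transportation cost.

1100

An optimal shipping plan:
  A->M3: 65 × €4 = €260
  B->M1: 105 × €4 = €420
  B->M3: 5 × €8 = €40
  C->M1: 5 × €4 = €20
  C->M2: 5 × €4 = €20
  C->M4: 20 × €2 = €40
  D->M3: 100 × €3 = €300
Total = 260 + 420 + 40 + 20 + 20 + 40 + 300 = €1100.
(Supply check: A ships 65; B ships 110; C ships 30; D ships 100.)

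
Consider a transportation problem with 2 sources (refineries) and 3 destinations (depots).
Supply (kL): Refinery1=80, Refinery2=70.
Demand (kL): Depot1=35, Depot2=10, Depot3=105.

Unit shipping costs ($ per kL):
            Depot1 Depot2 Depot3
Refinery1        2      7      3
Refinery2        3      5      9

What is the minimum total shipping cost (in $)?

620

Optimal allocation:
  Refinery1→Depot3: 80 × $3 = $240
  Refinery2→Depot1: 35 × $3 = $105
  Refinery2→Depot2: 10 × $5 = $50
  Refinery2→Depot3: 25 × $9 = $225
Total = 240 + 105 + 50 + 225 = $620.
(Supply check: Refinery1 ships 80; Refinery2 ships 70.)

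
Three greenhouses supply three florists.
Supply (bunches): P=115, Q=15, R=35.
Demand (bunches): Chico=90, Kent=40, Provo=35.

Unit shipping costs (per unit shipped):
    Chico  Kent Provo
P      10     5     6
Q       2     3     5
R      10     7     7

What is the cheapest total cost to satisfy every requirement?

An optimal shipping plan:
  P->Chico: 40 × 10 = 400
  P->Kent: 40 × 5 = 200
  P->Provo: 35 × 6 = 210
  Q->Chico: 15 × 2 = 30
  R->Chico: 35 × 10 = 350
Total = 400 + 200 + 210 + 30 + 350 = 1190.

1190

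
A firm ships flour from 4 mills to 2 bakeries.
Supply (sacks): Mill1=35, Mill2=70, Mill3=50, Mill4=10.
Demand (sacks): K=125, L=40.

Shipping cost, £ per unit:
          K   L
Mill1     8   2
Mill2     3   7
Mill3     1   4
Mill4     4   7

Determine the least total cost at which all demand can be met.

385

Optimal allocation:
  Mill1->L: 35 sacks
  Mill2->K: 70 sacks
  Mill3->K: 45 sacks
  Mill3->L: 5 sacks
  Mill4->K: 10 sacks
Total cost = £385.
(Supply check: Mill1 ships 35; Mill2 ships 70; Mill3 ships 50; Mill4 ships 10.)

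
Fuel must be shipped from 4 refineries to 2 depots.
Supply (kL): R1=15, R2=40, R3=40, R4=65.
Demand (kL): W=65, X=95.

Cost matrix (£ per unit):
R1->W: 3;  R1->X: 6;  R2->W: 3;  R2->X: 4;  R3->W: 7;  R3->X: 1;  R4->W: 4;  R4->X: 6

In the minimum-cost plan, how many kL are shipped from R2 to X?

The minimum-cost plan:
  R1 to W: 15 × £3 = £45
  R2 to X: 40 × £4 = £160
  R3 to X: 40 × £1 = £40
  R4 to W: 50 × £4 = £200
  R4 to X: 15 × £6 = £90
Total cost = £535.
So R2→X carries 40 kL.

40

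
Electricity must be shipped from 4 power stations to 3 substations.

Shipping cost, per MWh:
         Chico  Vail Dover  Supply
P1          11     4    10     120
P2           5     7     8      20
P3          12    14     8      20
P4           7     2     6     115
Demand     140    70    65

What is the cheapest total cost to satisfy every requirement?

1850

An optimal shipping plan:
  P1→Chico: 5 × 11 = 55
  P1→Vail: 70 × 4 = 280
  P1→Dover: 45 × 10 = 450
  P2→Chico: 20 × 5 = 100
  P3→Dover: 20 × 8 = 160
  P4→Chico: 115 × 7 = 805
Total = 55 + 280 + 450 + 100 + 160 + 805 = 1850.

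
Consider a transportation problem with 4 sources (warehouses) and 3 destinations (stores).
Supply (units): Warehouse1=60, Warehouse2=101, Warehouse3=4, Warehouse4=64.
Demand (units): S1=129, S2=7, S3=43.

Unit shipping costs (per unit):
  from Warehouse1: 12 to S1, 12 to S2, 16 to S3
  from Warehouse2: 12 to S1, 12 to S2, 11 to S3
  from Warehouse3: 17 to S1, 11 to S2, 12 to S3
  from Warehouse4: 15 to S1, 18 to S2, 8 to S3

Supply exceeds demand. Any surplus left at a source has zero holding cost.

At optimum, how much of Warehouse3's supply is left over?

Minimum-cost shipments:
  Warehouse1→S1: 57 × 12 = 684
  Warehouse1→S2: 3 × 12 = 36
  Warehouse2→S1: 72 × 12 = 864
  Warehouse3→S2: 4 × 11 = 44
  Warehouse4→S3: 43 × 8 = 344
Total cost = 1972.
Warehouse3 ships 4 of its 4, leaving 0.

0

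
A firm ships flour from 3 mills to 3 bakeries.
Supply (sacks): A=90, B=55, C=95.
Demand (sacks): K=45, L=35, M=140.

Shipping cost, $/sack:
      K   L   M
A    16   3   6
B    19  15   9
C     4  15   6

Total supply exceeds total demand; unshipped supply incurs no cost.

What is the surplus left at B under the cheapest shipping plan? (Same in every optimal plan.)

An optimal plan:
  A→L: 35 × $3 = $105
  A→M: 55 × $6 = $330
  B→M: 35 × $9 = $315
  C→K: 45 × $4 = $180
  C→M: 50 × $6 = $300
Total cost = $1230.
B ships 35 of its 55, leaving 20.

20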